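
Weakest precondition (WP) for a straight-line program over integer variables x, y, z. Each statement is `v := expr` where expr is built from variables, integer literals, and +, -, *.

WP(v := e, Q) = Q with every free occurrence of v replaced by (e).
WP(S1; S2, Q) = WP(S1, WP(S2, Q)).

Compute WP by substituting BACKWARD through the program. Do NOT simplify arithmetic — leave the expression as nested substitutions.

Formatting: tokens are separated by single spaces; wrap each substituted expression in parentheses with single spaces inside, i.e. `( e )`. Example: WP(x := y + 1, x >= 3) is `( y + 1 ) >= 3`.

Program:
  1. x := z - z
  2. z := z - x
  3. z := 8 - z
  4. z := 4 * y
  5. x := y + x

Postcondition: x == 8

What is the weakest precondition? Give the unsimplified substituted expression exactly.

post: x == 8
stmt 5: x := y + x  -- replace 1 occurrence(s) of x with (y + x)
  => ( y + x ) == 8
stmt 4: z := 4 * y  -- replace 0 occurrence(s) of z with (4 * y)
  => ( y + x ) == 8
stmt 3: z := 8 - z  -- replace 0 occurrence(s) of z with (8 - z)
  => ( y + x ) == 8
stmt 2: z := z - x  -- replace 0 occurrence(s) of z with (z - x)
  => ( y + x ) == 8
stmt 1: x := z - z  -- replace 1 occurrence(s) of x with (z - z)
  => ( y + ( z - z ) ) == 8

Answer: ( y + ( z - z ) ) == 8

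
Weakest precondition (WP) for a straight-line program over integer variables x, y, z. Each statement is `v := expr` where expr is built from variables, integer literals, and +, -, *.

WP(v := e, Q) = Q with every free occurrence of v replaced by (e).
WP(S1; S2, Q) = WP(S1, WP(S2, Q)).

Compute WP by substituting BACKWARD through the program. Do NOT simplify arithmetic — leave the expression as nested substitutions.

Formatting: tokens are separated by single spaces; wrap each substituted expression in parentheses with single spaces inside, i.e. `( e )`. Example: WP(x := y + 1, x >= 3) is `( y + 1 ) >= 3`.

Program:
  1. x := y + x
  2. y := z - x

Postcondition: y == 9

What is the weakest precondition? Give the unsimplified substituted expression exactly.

post: y == 9
stmt 2: y := z - x  -- replace 1 occurrence(s) of y with (z - x)
  => ( z - x ) == 9
stmt 1: x := y + x  -- replace 1 occurrence(s) of x with (y + x)
  => ( z - ( y + x ) ) == 9

Answer: ( z - ( y + x ) ) == 9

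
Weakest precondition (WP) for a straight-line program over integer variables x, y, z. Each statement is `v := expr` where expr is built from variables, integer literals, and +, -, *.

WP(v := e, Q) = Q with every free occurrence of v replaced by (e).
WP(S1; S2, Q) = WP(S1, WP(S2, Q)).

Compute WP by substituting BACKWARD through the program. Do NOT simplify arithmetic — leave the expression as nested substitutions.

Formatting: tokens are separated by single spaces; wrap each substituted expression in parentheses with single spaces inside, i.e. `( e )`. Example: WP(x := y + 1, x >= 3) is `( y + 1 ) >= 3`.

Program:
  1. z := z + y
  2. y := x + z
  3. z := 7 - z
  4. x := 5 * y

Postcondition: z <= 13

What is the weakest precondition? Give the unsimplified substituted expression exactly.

Answer: ( 7 - ( z + y ) ) <= 13

Derivation:
post: z <= 13
stmt 4: x := 5 * y  -- replace 0 occurrence(s) of x with (5 * y)
  => z <= 13
stmt 3: z := 7 - z  -- replace 1 occurrence(s) of z with (7 - z)
  => ( 7 - z ) <= 13
stmt 2: y := x + z  -- replace 0 occurrence(s) of y with (x + z)
  => ( 7 - z ) <= 13
stmt 1: z := z + y  -- replace 1 occurrence(s) of z with (z + y)
  => ( 7 - ( z + y ) ) <= 13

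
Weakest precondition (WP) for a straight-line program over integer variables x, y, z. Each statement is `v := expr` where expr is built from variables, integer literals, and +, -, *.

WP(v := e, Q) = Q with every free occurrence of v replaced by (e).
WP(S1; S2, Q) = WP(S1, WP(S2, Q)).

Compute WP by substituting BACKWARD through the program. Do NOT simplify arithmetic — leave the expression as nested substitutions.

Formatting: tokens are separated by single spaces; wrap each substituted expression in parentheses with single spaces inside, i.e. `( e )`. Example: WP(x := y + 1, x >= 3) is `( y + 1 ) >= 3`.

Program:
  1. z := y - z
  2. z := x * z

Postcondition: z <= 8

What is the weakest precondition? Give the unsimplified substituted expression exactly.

post: z <= 8
stmt 2: z := x * z  -- replace 1 occurrence(s) of z with (x * z)
  => ( x * z ) <= 8
stmt 1: z := y - z  -- replace 1 occurrence(s) of z with (y - z)
  => ( x * ( y - z ) ) <= 8

Answer: ( x * ( y - z ) ) <= 8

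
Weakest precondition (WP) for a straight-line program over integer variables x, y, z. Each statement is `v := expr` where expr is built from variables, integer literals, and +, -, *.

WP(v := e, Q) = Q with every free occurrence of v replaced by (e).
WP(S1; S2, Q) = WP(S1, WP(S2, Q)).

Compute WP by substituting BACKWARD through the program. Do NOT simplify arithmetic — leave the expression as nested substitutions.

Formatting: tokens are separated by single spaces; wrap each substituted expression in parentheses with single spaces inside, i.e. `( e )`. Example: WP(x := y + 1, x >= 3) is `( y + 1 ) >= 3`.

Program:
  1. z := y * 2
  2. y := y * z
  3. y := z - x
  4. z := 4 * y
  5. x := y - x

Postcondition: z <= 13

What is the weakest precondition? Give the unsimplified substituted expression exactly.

post: z <= 13
stmt 5: x := y - x  -- replace 0 occurrence(s) of x with (y - x)
  => z <= 13
stmt 4: z := 4 * y  -- replace 1 occurrence(s) of z with (4 * y)
  => ( 4 * y ) <= 13
stmt 3: y := z - x  -- replace 1 occurrence(s) of y with (z - x)
  => ( 4 * ( z - x ) ) <= 13
stmt 2: y := y * z  -- replace 0 occurrence(s) of y with (y * z)
  => ( 4 * ( z - x ) ) <= 13
stmt 1: z := y * 2  -- replace 1 occurrence(s) of z with (y * 2)
  => ( 4 * ( ( y * 2 ) - x ) ) <= 13

Answer: ( 4 * ( ( y * 2 ) - x ) ) <= 13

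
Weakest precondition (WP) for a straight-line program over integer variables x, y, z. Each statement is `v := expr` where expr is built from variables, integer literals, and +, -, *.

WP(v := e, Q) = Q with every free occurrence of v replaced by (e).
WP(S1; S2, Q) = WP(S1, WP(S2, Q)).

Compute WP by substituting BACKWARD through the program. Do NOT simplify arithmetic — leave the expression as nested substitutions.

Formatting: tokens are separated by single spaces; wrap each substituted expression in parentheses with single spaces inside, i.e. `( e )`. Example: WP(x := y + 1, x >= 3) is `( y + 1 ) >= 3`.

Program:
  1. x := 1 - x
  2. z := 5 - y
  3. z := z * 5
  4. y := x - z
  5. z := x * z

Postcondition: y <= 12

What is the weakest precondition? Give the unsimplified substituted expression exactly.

post: y <= 12
stmt 5: z := x * z  -- replace 0 occurrence(s) of z with (x * z)
  => y <= 12
stmt 4: y := x - z  -- replace 1 occurrence(s) of y with (x - z)
  => ( x - z ) <= 12
stmt 3: z := z * 5  -- replace 1 occurrence(s) of z with (z * 5)
  => ( x - ( z * 5 ) ) <= 12
stmt 2: z := 5 - y  -- replace 1 occurrence(s) of z with (5 - y)
  => ( x - ( ( 5 - y ) * 5 ) ) <= 12
stmt 1: x := 1 - x  -- replace 1 occurrence(s) of x with (1 - x)
  => ( ( 1 - x ) - ( ( 5 - y ) * 5 ) ) <= 12

Answer: ( ( 1 - x ) - ( ( 5 - y ) * 5 ) ) <= 12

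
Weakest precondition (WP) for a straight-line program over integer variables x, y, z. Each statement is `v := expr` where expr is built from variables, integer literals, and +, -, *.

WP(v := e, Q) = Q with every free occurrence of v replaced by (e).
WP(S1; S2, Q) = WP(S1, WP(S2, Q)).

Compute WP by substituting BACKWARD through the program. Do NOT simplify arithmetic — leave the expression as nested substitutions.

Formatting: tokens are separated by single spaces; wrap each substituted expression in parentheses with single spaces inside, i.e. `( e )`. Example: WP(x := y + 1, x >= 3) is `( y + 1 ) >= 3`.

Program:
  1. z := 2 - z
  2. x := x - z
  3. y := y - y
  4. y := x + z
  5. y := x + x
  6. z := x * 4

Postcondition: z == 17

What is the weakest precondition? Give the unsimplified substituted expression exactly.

post: z == 17
stmt 6: z := x * 4  -- replace 1 occurrence(s) of z with (x * 4)
  => ( x * 4 ) == 17
stmt 5: y := x + x  -- replace 0 occurrence(s) of y with (x + x)
  => ( x * 4 ) == 17
stmt 4: y := x + z  -- replace 0 occurrence(s) of y with (x + z)
  => ( x * 4 ) == 17
stmt 3: y := y - y  -- replace 0 occurrence(s) of y with (y - y)
  => ( x * 4 ) == 17
stmt 2: x := x - z  -- replace 1 occurrence(s) of x with (x - z)
  => ( ( x - z ) * 4 ) == 17
stmt 1: z := 2 - z  -- replace 1 occurrence(s) of z with (2 - z)
  => ( ( x - ( 2 - z ) ) * 4 ) == 17

Answer: ( ( x - ( 2 - z ) ) * 4 ) == 17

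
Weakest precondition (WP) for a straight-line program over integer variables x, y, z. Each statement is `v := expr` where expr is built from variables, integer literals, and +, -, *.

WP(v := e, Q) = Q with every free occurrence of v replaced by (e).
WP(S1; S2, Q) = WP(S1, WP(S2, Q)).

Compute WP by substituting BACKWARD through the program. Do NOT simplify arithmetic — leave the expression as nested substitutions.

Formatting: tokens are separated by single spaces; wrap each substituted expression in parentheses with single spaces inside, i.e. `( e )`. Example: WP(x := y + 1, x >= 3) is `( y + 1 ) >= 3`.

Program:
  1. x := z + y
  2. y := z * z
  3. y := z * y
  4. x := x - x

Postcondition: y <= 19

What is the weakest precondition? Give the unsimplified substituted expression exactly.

Answer: ( z * ( z * z ) ) <= 19

Derivation:
post: y <= 19
stmt 4: x := x - x  -- replace 0 occurrence(s) of x with (x - x)
  => y <= 19
stmt 3: y := z * y  -- replace 1 occurrence(s) of y with (z * y)
  => ( z * y ) <= 19
stmt 2: y := z * z  -- replace 1 occurrence(s) of y with (z * z)
  => ( z * ( z * z ) ) <= 19
stmt 1: x := z + y  -- replace 0 occurrence(s) of x with (z + y)
  => ( z * ( z * z ) ) <= 19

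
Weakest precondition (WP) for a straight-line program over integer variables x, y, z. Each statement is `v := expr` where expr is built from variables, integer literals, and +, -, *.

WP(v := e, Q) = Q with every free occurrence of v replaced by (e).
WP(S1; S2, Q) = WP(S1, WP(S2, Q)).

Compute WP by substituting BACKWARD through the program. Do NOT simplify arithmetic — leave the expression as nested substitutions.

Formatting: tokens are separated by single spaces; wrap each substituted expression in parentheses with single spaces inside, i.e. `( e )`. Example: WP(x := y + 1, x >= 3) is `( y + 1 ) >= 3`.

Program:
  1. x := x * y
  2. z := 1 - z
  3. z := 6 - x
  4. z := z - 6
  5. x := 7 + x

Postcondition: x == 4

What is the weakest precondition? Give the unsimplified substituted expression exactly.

Answer: ( 7 + ( x * y ) ) == 4

Derivation:
post: x == 4
stmt 5: x := 7 + x  -- replace 1 occurrence(s) of x with (7 + x)
  => ( 7 + x ) == 4
stmt 4: z := z - 6  -- replace 0 occurrence(s) of z with (z - 6)
  => ( 7 + x ) == 4
stmt 3: z := 6 - x  -- replace 0 occurrence(s) of z with (6 - x)
  => ( 7 + x ) == 4
stmt 2: z := 1 - z  -- replace 0 occurrence(s) of z with (1 - z)
  => ( 7 + x ) == 4
stmt 1: x := x * y  -- replace 1 occurrence(s) of x with (x * y)
  => ( 7 + ( x * y ) ) == 4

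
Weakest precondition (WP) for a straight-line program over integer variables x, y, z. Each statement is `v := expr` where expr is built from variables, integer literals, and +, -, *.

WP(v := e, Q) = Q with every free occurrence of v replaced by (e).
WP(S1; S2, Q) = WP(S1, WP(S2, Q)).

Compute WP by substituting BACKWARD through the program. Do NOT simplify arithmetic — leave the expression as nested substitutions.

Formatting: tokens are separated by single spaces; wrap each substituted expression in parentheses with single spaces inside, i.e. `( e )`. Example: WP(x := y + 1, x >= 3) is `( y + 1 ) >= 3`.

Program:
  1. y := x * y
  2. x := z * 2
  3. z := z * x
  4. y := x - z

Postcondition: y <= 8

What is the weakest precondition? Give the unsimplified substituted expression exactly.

post: y <= 8
stmt 4: y := x - z  -- replace 1 occurrence(s) of y with (x - z)
  => ( x - z ) <= 8
stmt 3: z := z * x  -- replace 1 occurrence(s) of z with (z * x)
  => ( x - ( z * x ) ) <= 8
stmt 2: x := z * 2  -- replace 2 occurrence(s) of x with (z * 2)
  => ( ( z * 2 ) - ( z * ( z * 2 ) ) ) <= 8
stmt 1: y := x * y  -- replace 0 occurrence(s) of y with (x * y)
  => ( ( z * 2 ) - ( z * ( z * 2 ) ) ) <= 8

Answer: ( ( z * 2 ) - ( z * ( z * 2 ) ) ) <= 8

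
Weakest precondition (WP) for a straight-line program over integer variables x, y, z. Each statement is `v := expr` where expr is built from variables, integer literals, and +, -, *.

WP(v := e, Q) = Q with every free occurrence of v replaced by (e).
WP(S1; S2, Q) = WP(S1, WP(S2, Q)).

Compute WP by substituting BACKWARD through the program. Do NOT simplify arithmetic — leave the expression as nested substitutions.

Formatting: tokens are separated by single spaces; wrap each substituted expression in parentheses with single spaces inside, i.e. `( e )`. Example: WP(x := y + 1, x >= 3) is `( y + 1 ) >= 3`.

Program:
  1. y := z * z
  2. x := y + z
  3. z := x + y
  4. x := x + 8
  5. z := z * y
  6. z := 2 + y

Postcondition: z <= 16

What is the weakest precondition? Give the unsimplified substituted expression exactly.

Answer: ( 2 + ( z * z ) ) <= 16

Derivation:
post: z <= 16
stmt 6: z := 2 + y  -- replace 1 occurrence(s) of z with (2 + y)
  => ( 2 + y ) <= 16
stmt 5: z := z * y  -- replace 0 occurrence(s) of z with (z * y)
  => ( 2 + y ) <= 16
stmt 4: x := x + 8  -- replace 0 occurrence(s) of x with (x + 8)
  => ( 2 + y ) <= 16
stmt 3: z := x + y  -- replace 0 occurrence(s) of z with (x + y)
  => ( 2 + y ) <= 16
stmt 2: x := y + z  -- replace 0 occurrence(s) of x with (y + z)
  => ( 2 + y ) <= 16
stmt 1: y := z * z  -- replace 1 occurrence(s) of y with (z * z)
  => ( 2 + ( z * z ) ) <= 16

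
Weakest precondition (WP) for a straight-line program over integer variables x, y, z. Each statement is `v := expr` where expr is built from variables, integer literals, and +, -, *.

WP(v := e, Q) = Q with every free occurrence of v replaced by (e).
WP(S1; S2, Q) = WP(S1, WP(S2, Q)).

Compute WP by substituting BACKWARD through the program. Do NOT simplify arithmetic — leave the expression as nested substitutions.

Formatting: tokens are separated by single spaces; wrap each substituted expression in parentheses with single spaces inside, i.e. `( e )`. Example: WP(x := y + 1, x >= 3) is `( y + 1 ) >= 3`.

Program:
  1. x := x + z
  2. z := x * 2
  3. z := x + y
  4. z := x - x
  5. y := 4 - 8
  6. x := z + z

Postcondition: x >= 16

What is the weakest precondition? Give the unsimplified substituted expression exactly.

Answer: ( ( ( x + z ) - ( x + z ) ) + ( ( x + z ) - ( x + z ) ) ) >= 16

Derivation:
post: x >= 16
stmt 6: x := z + z  -- replace 1 occurrence(s) of x with (z + z)
  => ( z + z ) >= 16
stmt 5: y := 4 - 8  -- replace 0 occurrence(s) of y with (4 - 8)
  => ( z + z ) >= 16
stmt 4: z := x - x  -- replace 2 occurrence(s) of z with (x - x)
  => ( ( x - x ) + ( x - x ) ) >= 16
stmt 3: z := x + y  -- replace 0 occurrence(s) of z with (x + y)
  => ( ( x - x ) + ( x - x ) ) >= 16
stmt 2: z := x * 2  -- replace 0 occurrence(s) of z with (x * 2)
  => ( ( x - x ) + ( x - x ) ) >= 16
stmt 1: x := x + z  -- replace 4 occurrence(s) of x with (x + z)
  => ( ( ( x + z ) - ( x + z ) ) + ( ( x + z ) - ( x + z ) ) ) >= 16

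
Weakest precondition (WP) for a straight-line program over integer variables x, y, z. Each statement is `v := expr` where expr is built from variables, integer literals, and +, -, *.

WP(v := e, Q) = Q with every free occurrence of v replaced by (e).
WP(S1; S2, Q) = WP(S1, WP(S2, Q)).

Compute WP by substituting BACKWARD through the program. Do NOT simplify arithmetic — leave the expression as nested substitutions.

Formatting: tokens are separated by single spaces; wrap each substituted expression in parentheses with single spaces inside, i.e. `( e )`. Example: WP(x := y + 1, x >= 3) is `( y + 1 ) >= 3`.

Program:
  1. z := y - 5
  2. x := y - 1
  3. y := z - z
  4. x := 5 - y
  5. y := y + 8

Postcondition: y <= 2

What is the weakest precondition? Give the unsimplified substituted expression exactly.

Answer: ( ( ( y - 5 ) - ( y - 5 ) ) + 8 ) <= 2

Derivation:
post: y <= 2
stmt 5: y := y + 8  -- replace 1 occurrence(s) of y with (y + 8)
  => ( y + 8 ) <= 2
stmt 4: x := 5 - y  -- replace 0 occurrence(s) of x with (5 - y)
  => ( y + 8 ) <= 2
stmt 3: y := z - z  -- replace 1 occurrence(s) of y with (z - z)
  => ( ( z - z ) + 8 ) <= 2
stmt 2: x := y - 1  -- replace 0 occurrence(s) of x with (y - 1)
  => ( ( z - z ) + 8 ) <= 2
stmt 1: z := y - 5  -- replace 2 occurrence(s) of z with (y - 5)
  => ( ( ( y - 5 ) - ( y - 5 ) ) + 8 ) <= 2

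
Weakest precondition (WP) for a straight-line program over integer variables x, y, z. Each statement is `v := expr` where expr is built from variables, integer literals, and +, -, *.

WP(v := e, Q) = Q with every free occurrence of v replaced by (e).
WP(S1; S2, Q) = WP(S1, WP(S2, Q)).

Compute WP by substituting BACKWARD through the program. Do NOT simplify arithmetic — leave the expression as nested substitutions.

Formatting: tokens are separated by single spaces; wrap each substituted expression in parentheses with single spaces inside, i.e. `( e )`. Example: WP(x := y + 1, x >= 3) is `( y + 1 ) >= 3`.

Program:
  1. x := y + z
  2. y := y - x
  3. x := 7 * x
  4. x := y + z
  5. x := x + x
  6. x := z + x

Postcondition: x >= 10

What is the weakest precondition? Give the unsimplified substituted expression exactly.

post: x >= 10
stmt 6: x := z + x  -- replace 1 occurrence(s) of x with (z + x)
  => ( z + x ) >= 10
stmt 5: x := x + x  -- replace 1 occurrence(s) of x with (x + x)
  => ( z + ( x + x ) ) >= 10
stmt 4: x := y + z  -- replace 2 occurrence(s) of x with (y + z)
  => ( z + ( ( y + z ) + ( y + z ) ) ) >= 10
stmt 3: x := 7 * x  -- replace 0 occurrence(s) of x with (7 * x)
  => ( z + ( ( y + z ) + ( y + z ) ) ) >= 10
stmt 2: y := y - x  -- replace 2 occurrence(s) of y with (y - x)
  => ( z + ( ( ( y - x ) + z ) + ( ( y - x ) + z ) ) ) >= 10
stmt 1: x := y + z  -- replace 2 occurrence(s) of x with (y + z)
  => ( z + ( ( ( y - ( y + z ) ) + z ) + ( ( y - ( y + z ) ) + z ) ) ) >= 10

Answer: ( z + ( ( ( y - ( y + z ) ) + z ) + ( ( y - ( y + z ) ) + z ) ) ) >= 10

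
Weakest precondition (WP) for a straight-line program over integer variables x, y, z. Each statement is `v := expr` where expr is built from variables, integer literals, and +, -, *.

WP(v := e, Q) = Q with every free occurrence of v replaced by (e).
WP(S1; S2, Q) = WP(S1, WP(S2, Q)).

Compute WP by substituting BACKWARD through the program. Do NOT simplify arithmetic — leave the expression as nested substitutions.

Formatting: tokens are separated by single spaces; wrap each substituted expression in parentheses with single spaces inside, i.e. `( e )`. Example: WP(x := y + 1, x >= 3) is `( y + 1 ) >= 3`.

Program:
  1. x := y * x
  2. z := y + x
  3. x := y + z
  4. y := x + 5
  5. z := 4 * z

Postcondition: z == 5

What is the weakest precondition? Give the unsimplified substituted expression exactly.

Answer: ( 4 * ( y + ( y * x ) ) ) == 5

Derivation:
post: z == 5
stmt 5: z := 4 * z  -- replace 1 occurrence(s) of z with (4 * z)
  => ( 4 * z ) == 5
stmt 4: y := x + 5  -- replace 0 occurrence(s) of y with (x + 5)
  => ( 4 * z ) == 5
stmt 3: x := y + z  -- replace 0 occurrence(s) of x with (y + z)
  => ( 4 * z ) == 5
stmt 2: z := y + x  -- replace 1 occurrence(s) of z with (y + x)
  => ( 4 * ( y + x ) ) == 5
stmt 1: x := y * x  -- replace 1 occurrence(s) of x with (y * x)
  => ( 4 * ( y + ( y * x ) ) ) == 5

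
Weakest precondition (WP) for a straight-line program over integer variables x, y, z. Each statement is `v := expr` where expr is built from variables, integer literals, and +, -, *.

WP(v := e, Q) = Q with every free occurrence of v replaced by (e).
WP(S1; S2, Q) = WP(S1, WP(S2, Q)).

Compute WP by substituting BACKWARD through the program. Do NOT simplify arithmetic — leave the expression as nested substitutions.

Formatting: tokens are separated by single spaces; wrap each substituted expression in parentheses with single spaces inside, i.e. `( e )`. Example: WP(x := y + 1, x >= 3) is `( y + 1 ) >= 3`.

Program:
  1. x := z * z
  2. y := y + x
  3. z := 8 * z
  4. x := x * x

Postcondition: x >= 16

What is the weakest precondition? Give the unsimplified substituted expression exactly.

Answer: ( ( z * z ) * ( z * z ) ) >= 16

Derivation:
post: x >= 16
stmt 4: x := x * x  -- replace 1 occurrence(s) of x with (x * x)
  => ( x * x ) >= 16
stmt 3: z := 8 * z  -- replace 0 occurrence(s) of z with (8 * z)
  => ( x * x ) >= 16
stmt 2: y := y + x  -- replace 0 occurrence(s) of y with (y + x)
  => ( x * x ) >= 16
stmt 1: x := z * z  -- replace 2 occurrence(s) of x with (z * z)
  => ( ( z * z ) * ( z * z ) ) >= 16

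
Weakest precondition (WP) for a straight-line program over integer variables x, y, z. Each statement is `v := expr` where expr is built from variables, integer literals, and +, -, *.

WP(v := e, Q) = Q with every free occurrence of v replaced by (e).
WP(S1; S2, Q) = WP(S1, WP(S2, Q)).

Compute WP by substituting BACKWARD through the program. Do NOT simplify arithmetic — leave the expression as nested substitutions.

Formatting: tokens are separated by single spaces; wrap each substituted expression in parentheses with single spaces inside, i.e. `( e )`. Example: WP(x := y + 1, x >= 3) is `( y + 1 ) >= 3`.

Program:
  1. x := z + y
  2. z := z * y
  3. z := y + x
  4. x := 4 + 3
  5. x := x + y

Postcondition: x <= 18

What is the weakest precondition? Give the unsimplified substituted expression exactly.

Answer: ( ( 4 + 3 ) + y ) <= 18

Derivation:
post: x <= 18
stmt 5: x := x + y  -- replace 1 occurrence(s) of x with (x + y)
  => ( x + y ) <= 18
stmt 4: x := 4 + 3  -- replace 1 occurrence(s) of x with (4 + 3)
  => ( ( 4 + 3 ) + y ) <= 18
stmt 3: z := y + x  -- replace 0 occurrence(s) of z with (y + x)
  => ( ( 4 + 3 ) + y ) <= 18
stmt 2: z := z * y  -- replace 0 occurrence(s) of z with (z * y)
  => ( ( 4 + 3 ) + y ) <= 18
stmt 1: x := z + y  -- replace 0 occurrence(s) of x with (z + y)
  => ( ( 4 + 3 ) + y ) <= 18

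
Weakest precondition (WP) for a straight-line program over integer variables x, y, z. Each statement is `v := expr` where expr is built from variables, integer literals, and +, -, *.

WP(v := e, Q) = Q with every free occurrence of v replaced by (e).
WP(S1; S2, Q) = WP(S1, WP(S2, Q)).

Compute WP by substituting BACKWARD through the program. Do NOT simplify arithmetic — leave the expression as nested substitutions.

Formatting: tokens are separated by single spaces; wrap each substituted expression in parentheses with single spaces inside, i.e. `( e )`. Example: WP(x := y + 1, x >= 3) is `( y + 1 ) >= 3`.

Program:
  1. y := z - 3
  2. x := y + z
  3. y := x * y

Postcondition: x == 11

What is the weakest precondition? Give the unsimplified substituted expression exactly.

post: x == 11
stmt 3: y := x * y  -- replace 0 occurrence(s) of y with (x * y)
  => x == 11
stmt 2: x := y + z  -- replace 1 occurrence(s) of x with (y + z)
  => ( y + z ) == 11
stmt 1: y := z - 3  -- replace 1 occurrence(s) of y with (z - 3)
  => ( ( z - 3 ) + z ) == 11

Answer: ( ( z - 3 ) + z ) == 11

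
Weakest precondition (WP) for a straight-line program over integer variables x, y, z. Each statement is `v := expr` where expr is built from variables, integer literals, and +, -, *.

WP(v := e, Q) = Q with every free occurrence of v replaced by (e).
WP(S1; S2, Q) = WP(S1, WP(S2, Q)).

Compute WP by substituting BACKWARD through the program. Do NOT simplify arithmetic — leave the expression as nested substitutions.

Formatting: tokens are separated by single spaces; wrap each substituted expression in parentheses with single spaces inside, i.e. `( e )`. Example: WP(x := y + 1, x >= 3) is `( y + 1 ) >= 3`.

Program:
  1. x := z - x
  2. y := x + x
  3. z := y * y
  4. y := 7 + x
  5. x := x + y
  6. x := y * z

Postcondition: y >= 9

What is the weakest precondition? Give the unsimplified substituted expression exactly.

post: y >= 9
stmt 6: x := y * z  -- replace 0 occurrence(s) of x with (y * z)
  => y >= 9
stmt 5: x := x + y  -- replace 0 occurrence(s) of x with (x + y)
  => y >= 9
stmt 4: y := 7 + x  -- replace 1 occurrence(s) of y with (7 + x)
  => ( 7 + x ) >= 9
stmt 3: z := y * y  -- replace 0 occurrence(s) of z with (y * y)
  => ( 7 + x ) >= 9
stmt 2: y := x + x  -- replace 0 occurrence(s) of y with (x + x)
  => ( 7 + x ) >= 9
stmt 1: x := z - x  -- replace 1 occurrence(s) of x with (z - x)
  => ( 7 + ( z - x ) ) >= 9

Answer: ( 7 + ( z - x ) ) >= 9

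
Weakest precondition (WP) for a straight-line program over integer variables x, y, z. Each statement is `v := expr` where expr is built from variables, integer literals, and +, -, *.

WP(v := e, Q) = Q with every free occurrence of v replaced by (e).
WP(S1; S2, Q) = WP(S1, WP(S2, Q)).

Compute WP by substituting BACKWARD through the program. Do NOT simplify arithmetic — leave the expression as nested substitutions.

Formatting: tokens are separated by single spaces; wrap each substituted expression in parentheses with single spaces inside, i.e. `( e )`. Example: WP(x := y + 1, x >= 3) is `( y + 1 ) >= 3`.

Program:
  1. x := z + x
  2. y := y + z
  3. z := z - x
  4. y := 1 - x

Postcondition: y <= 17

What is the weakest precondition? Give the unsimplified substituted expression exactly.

Answer: ( 1 - ( z + x ) ) <= 17

Derivation:
post: y <= 17
stmt 4: y := 1 - x  -- replace 1 occurrence(s) of y with (1 - x)
  => ( 1 - x ) <= 17
stmt 3: z := z - x  -- replace 0 occurrence(s) of z with (z - x)
  => ( 1 - x ) <= 17
stmt 2: y := y + z  -- replace 0 occurrence(s) of y with (y + z)
  => ( 1 - x ) <= 17
stmt 1: x := z + x  -- replace 1 occurrence(s) of x with (z + x)
  => ( 1 - ( z + x ) ) <= 17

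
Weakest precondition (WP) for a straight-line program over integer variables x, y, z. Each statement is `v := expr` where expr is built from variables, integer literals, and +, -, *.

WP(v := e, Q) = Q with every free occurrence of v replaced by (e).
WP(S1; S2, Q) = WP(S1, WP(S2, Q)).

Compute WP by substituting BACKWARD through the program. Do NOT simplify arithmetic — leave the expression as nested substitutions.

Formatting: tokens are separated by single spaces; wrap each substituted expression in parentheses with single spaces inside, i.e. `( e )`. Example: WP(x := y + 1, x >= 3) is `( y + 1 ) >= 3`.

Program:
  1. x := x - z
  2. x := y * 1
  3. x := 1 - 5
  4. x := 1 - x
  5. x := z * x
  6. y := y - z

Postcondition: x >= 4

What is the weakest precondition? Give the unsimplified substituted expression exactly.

Answer: ( z * ( 1 - ( 1 - 5 ) ) ) >= 4

Derivation:
post: x >= 4
stmt 6: y := y - z  -- replace 0 occurrence(s) of y with (y - z)
  => x >= 4
stmt 5: x := z * x  -- replace 1 occurrence(s) of x with (z * x)
  => ( z * x ) >= 4
stmt 4: x := 1 - x  -- replace 1 occurrence(s) of x with (1 - x)
  => ( z * ( 1 - x ) ) >= 4
stmt 3: x := 1 - 5  -- replace 1 occurrence(s) of x with (1 - 5)
  => ( z * ( 1 - ( 1 - 5 ) ) ) >= 4
stmt 2: x := y * 1  -- replace 0 occurrence(s) of x with (y * 1)
  => ( z * ( 1 - ( 1 - 5 ) ) ) >= 4
stmt 1: x := x - z  -- replace 0 occurrence(s) of x with (x - z)
  => ( z * ( 1 - ( 1 - 5 ) ) ) >= 4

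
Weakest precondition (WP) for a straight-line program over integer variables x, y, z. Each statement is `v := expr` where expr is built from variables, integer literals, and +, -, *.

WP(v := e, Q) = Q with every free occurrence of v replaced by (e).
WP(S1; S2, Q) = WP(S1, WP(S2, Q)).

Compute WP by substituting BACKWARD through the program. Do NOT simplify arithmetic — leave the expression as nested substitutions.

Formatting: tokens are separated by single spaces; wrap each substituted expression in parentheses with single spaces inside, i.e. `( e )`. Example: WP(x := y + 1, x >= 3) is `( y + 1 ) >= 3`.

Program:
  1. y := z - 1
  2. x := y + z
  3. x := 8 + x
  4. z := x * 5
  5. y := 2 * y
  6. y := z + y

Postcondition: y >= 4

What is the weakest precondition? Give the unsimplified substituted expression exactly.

Answer: ( ( ( 8 + ( ( z - 1 ) + z ) ) * 5 ) + ( 2 * ( z - 1 ) ) ) >= 4

Derivation:
post: y >= 4
stmt 6: y := z + y  -- replace 1 occurrence(s) of y with (z + y)
  => ( z + y ) >= 4
stmt 5: y := 2 * y  -- replace 1 occurrence(s) of y with (2 * y)
  => ( z + ( 2 * y ) ) >= 4
stmt 4: z := x * 5  -- replace 1 occurrence(s) of z with (x * 5)
  => ( ( x * 5 ) + ( 2 * y ) ) >= 4
stmt 3: x := 8 + x  -- replace 1 occurrence(s) of x with (8 + x)
  => ( ( ( 8 + x ) * 5 ) + ( 2 * y ) ) >= 4
stmt 2: x := y + z  -- replace 1 occurrence(s) of x with (y + z)
  => ( ( ( 8 + ( y + z ) ) * 5 ) + ( 2 * y ) ) >= 4
stmt 1: y := z - 1  -- replace 2 occurrence(s) of y with (z - 1)
  => ( ( ( 8 + ( ( z - 1 ) + z ) ) * 5 ) + ( 2 * ( z - 1 ) ) ) >= 4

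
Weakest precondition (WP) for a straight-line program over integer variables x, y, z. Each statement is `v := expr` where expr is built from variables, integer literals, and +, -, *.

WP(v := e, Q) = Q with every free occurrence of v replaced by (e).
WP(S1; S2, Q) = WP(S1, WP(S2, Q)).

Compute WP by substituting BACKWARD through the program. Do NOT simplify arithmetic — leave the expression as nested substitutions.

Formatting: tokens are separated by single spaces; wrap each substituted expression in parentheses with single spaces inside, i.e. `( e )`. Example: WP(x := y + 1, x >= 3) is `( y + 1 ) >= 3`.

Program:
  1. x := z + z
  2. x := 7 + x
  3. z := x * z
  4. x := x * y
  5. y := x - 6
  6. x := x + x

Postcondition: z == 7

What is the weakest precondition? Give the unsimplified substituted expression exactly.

post: z == 7
stmt 6: x := x + x  -- replace 0 occurrence(s) of x with (x + x)
  => z == 7
stmt 5: y := x - 6  -- replace 0 occurrence(s) of y with (x - 6)
  => z == 7
stmt 4: x := x * y  -- replace 0 occurrence(s) of x with (x * y)
  => z == 7
stmt 3: z := x * z  -- replace 1 occurrence(s) of z with (x * z)
  => ( x * z ) == 7
stmt 2: x := 7 + x  -- replace 1 occurrence(s) of x with (7 + x)
  => ( ( 7 + x ) * z ) == 7
stmt 1: x := z + z  -- replace 1 occurrence(s) of x with (z + z)
  => ( ( 7 + ( z + z ) ) * z ) == 7

Answer: ( ( 7 + ( z + z ) ) * z ) == 7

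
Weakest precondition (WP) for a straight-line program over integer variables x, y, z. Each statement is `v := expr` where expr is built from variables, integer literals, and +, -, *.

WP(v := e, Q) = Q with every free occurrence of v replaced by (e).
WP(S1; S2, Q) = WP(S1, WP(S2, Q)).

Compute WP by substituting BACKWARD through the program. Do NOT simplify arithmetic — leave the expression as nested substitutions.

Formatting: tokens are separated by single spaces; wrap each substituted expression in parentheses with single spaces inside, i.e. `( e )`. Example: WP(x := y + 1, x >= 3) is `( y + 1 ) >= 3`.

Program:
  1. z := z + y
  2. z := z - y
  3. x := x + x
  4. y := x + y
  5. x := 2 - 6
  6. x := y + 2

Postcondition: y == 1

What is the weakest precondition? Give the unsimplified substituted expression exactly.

Answer: ( ( x + x ) + y ) == 1

Derivation:
post: y == 1
stmt 6: x := y + 2  -- replace 0 occurrence(s) of x with (y + 2)
  => y == 1
stmt 5: x := 2 - 6  -- replace 0 occurrence(s) of x with (2 - 6)
  => y == 1
stmt 4: y := x + y  -- replace 1 occurrence(s) of y with (x + y)
  => ( x + y ) == 1
stmt 3: x := x + x  -- replace 1 occurrence(s) of x with (x + x)
  => ( ( x + x ) + y ) == 1
stmt 2: z := z - y  -- replace 0 occurrence(s) of z with (z - y)
  => ( ( x + x ) + y ) == 1
stmt 1: z := z + y  -- replace 0 occurrence(s) of z with (z + y)
  => ( ( x + x ) + y ) == 1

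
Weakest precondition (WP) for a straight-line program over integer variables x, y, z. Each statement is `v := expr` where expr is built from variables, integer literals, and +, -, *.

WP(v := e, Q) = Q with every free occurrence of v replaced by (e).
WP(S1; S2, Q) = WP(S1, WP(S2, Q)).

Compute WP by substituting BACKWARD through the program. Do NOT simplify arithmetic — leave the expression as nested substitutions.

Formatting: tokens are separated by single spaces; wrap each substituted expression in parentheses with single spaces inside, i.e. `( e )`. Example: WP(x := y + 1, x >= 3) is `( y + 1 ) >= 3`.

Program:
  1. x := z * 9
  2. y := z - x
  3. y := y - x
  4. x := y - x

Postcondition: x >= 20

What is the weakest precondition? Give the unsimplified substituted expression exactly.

Answer: ( ( ( z - ( z * 9 ) ) - ( z * 9 ) ) - ( z * 9 ) ) >= 20

Derivation:
post: x >= 20
stmt 4: x := y - x  -- replace 1 occurrence(s) of x with (y - x)
  => ( y - x ) >= 20
stmt 3: y := y - x  -- replace 1 occurrence(s) of y with (y - x)
  => ( ( y - x ) - x ) >= 20
stmt 2: y := z - x  -- replace 1 occurrence(s) of y with (z - x)
  => ( ( ( z - x ) - x ) - x ) >= 20
stmt 1: x := z * 9  -- replace 3 occurrence(s) of x with (z * 9)
  => ( ( ( z - ( z * 9 ) ) - ( z * 9 ) ) - ( z * 9 ) ) >= 20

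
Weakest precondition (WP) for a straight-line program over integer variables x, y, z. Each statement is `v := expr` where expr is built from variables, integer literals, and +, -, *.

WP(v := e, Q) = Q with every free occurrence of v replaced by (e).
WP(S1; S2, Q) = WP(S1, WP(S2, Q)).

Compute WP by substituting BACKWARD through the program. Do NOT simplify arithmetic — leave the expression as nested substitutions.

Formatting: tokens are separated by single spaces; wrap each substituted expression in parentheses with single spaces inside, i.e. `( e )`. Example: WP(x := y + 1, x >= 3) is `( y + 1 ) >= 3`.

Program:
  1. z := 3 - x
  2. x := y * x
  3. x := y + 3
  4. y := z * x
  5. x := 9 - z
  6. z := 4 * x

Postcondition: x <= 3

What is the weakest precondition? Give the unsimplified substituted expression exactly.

post: x <= 3
stmt 6: z := 4 * x  -- replace 0 occurrence(s) of z with (4 * x)
  => x <= 3
stmt 5: x := 9 - z  -- replace 1 occurrence(s) of x with (9 - z)
  => ( 9 - z ) <= 3
stmt 4: y := z * x  -- replace 0 occurrence(s) of y with (z * x)
  => ( 9 - z ) <= 3
stmt 3: x := y + 3  -- replace 0 occurrence(s) of x with (y + 3)
  => ( 9 - z ) <= 3
stmt 2: x := y * x  -- replace 0 occurrence(s) of x with (y * x)
  => ( 9 - z ) <= 3
stmt 1: z := 3 - x  -- replace 1 occurrence(s) of z with (3 - x)
  => ( 9 - ( 3 - x ) ) <= 3

Answer: ( 9 - ( 3 - x ) ) <= 3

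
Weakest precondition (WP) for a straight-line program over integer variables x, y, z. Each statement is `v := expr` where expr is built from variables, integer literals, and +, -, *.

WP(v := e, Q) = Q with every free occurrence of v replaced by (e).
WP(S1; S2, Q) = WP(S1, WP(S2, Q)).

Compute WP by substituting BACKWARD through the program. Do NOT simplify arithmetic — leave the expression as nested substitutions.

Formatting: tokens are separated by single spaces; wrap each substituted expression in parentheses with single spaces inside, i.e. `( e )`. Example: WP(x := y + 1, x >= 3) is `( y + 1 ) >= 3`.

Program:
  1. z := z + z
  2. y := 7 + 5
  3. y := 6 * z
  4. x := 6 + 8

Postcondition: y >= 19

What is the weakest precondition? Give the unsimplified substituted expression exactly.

Answer: ( 6 * ( z + z ) ) >= 19

Derivation:
post: y >= 19
stmt 4: x := 6 + 8  -- replace 0 occurrence(s) of x with (6 + 8)
  => y >= 19
stmt 3: y := 6 * z  -- replace 1 occurrence(s) of y with (6 * z)
  => ( 6 * z ) >= 19
stmt 2: y := 7 + 5  -- replace 0 occurrence(s) of y with (7 + 5)
  => ( 6 * z ) >= 19
stmt 1: z := z + z  -- replace 1 occurrence(s) of z with (z + z)
  => ( 6 * ( z + z ) ) >= 19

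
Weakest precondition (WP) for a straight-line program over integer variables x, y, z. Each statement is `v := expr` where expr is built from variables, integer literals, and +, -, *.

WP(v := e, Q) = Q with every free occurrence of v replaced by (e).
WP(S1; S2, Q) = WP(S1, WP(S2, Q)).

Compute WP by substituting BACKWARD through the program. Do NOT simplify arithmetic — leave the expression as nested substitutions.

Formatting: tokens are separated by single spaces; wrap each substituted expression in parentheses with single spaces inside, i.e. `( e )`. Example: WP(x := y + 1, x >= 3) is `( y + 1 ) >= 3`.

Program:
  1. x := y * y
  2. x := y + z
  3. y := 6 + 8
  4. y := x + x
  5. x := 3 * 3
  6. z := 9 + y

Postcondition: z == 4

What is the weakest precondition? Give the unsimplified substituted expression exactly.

post: z == 4
stmt 6: z := 9 + y  -- replace 1 occurrence(s) of z with (9 + y)
  => ( 9 + y ) == 4
stmt 5: x := 3 * 3  -- replace 0 occurrence(s) of x with (3 * 3)
  => ( 9 + y ) == 4
stmt 4: y := x + x  -- replace 1 occurrence(s) of y with (x + x)
  => ( 9 + ( x + x ) ) == 4
stmt 3: y := 6 + 8  -- replace 0 occurrence(s) of y with (6 + 8)
  => ( 9 + ( x + x ) ) == 4
stmt 2: x := y + z  -- replace 2 occurrence(s) of x with (y + z)
  => ( 9 + ( ( y + z ) + ( y + z ) ) ) == 4
stmt 1: x := y * y  -- replace 0 occurrence(s) of x with (y * y)
  => ( 9 + ( ( y + z ) + ( y + z ) ) ) == 4

Answer: ( 9 + ( ( y + z ) + ( y + z ) ) ) == 4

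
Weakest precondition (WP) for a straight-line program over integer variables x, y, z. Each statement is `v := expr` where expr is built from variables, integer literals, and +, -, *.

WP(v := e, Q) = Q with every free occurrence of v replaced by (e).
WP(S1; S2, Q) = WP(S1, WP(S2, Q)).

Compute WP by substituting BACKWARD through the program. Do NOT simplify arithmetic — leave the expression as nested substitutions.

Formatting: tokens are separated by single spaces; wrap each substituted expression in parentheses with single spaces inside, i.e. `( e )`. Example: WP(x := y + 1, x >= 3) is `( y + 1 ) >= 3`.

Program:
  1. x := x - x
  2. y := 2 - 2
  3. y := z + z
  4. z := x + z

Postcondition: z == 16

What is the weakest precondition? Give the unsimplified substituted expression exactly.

post: z == 16
stmt 4: z := x + z  -- replace 1 occurrence(s) of z with (x + z)
  => ( x + z ) == 16
stmt 3: y := z + z  -- replace 0 occurrence(s) of y with (z + z)
  => ( x + z ) == 16
stmt 2: y := 2 - 2  -- replace 0 occurrence(s) of y with (2 - 2)
  => ( x + z ) == 16
stmt 1: x := x - x  -- replace 1 occurrence(s) of x with (x - x)
  => ( ( x - x ) + z ) == 16

Answer: ( ( x - x ) + z ) == 16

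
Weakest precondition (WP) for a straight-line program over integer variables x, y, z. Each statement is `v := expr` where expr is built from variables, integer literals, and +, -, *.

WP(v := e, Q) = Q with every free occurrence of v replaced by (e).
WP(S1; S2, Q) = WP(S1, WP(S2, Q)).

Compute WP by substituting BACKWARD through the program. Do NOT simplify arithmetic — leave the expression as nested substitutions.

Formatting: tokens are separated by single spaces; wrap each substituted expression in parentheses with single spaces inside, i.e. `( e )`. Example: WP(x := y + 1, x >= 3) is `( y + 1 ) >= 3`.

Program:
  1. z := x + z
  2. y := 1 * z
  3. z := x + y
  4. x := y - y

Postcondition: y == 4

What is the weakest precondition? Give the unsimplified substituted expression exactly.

post: y == 4
stmt 4: x := y - y  -- replace 0 occurrence(s) of x with (y - y)
  => y == 4
stmt 3: z := x + y  -- replace 0 occurrence(s) of z with (x + y)
  => y == 4
stmt 2: y := 1 * z  -- replace 1 occurrence(s) of y with (1 * z)
  => ( 1 * z ) == 4
stmt 1: z := x + z  -- replace 1 occurrence(s) of z with (x + z)
  => ( 1 * ( x + z ) ) == 4

Answer: ( 1 * ( x + z ) ) == 4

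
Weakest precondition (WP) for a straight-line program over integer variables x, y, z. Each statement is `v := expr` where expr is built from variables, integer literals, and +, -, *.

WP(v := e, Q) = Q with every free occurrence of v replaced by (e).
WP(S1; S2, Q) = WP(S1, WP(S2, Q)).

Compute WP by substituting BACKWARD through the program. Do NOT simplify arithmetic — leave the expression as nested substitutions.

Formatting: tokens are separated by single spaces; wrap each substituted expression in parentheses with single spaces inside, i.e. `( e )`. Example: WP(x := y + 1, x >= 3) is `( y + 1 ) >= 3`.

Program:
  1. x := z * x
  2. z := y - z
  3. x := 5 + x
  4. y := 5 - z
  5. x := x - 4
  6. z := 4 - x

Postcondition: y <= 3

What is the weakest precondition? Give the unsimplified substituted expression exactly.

Answer: ( 5 - ( y - z ) ) <= 3

Derivation:
post: y <= 3
stmt 6: z := 4 - x  -- replace 0 occurrence(s) of z with (4 - x)
  => y <= 3
stmt 5: x := x - 4  -- replace 0 occurrence(s) of x with (x - 4)
  => y <= 3
stmt 4: y := 5 - z  -- replace 1 occurrence(s) of y with (5 - z)
  => ( 5 - z ) <= 3
stmt 3: x := 5 + x  -- replace 0 occurrence(s) of x with (5 + x)
  => ( 5 - z ) <= 3
stmt 2: z := y - z  -- replace 1 occurrence(s) of z with (y - z)
  => ( 5 - ( y - z ) ) <= 3
stmt 1: x := z * x  -- replace 0 occurrence(s) of x with (z * x)
  => ( 5 - ( y - z ) ) <= 3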